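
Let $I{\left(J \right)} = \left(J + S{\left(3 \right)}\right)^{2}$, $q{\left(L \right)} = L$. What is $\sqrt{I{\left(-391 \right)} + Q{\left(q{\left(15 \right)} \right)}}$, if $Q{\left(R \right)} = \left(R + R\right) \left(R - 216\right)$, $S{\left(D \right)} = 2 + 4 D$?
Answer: $\sqrt{136099} \approx 368.92$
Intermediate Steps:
$I{\left(J \right)} = \left(14 + J\right)^{2}$ ($I{\left(J \right)} = \left(J + \left(2 + 4 \cdot 3\right)\right)^{2} = \left(J + \left(2 + 12\right)\right)^{2} = \left(J + 14\right)^{2} = \left(14 + J\right)^{2}$)
$Q{\left(R \right)} = 2 R \left(-216 + R\right)$
$\sqrt{I{\left(-391 \right)} + Q{\left(q{\left(15 \right)} \right)}} = \sqrt{\left(14 - 391\right)^{2} + 2 \cdot 15 \left(-216 + 15\right)} = \sqrt{\left(-377\right)^{2} + 2 \cdot 15 \left(-201\right)} = \sqrt{142129 - 6030} = \sqrt{136099}$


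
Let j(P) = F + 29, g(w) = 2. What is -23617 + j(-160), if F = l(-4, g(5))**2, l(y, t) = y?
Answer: -23572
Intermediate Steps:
F = 16 (F = (-4)**2 = 16)
j(P) = 45 (j(P) = 16 + 29 = 45)
-23617 + j(-160) = -23617 + 45 = -23572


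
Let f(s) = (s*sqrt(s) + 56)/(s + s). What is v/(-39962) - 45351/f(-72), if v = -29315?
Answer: 17578792379/18078194 + 44081172*I*sqrt(2)/5881 ≈ 972.38 + 10600.0*I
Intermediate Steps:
f(s) = (56 + s**(3/2))/(2*s) (f(s) = (s**(3/2) + 56)/((2*s)) = (56 + s**(3/2))*(1/(2*s)) = (56 + s**(3/2))/(2*s))
v/(-39962) - 45351/f(-72) = -29315/(-39962) - 45351*(-144/(56 + (-72)**(3/2))) = -29315*(-1/39962) - 45351*(-144/(56 - 432*I*sqrt(2))) = 2255/3074 - 45351/(-7/18 + 3*I*sqrt(2))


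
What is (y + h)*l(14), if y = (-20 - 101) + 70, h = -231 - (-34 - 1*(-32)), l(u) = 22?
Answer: -6160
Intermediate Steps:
h = -229 (h = -231 - (-34 + 32) = -231 - 1*(-2) = -231 + 2 = -229)
y = -51 (y = -121 + 70 = -51)
(y + h)*l(14) = (-51 - 229)*22 = -280*22 = -6160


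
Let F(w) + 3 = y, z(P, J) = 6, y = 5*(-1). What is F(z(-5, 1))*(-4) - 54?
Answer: -22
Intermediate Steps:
y = -5
F(w) = -8 (F(w) = -3 - 5 = -8)
F(z(-5, 1))*(-4) - 54 = -8*(-4) - 54 = 32 - 54 = -22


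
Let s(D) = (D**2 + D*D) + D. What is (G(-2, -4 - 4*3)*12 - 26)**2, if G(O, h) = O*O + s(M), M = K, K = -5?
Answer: 315844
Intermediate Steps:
M = -5
s(D) = D + 2*D**2 (s(D) = (D**2 + D**2) + D = 2*D**2 + D = D + 2*D**2)
G(O, h) = 45 + O**2 (G(O, h) = O*O - 5*(1 + 2*(-5)) = O**2 - 5*(1 - 10) = O**2 - 5*(-9) = O**2 + 45 = 45 + O**2)
(G(-2, -4 - 4*3)*12 - 26)**2 = ((45 + (-2)**2)*12 - 26)**2 = ((45 + 4)*12 - 26)**2 = (49*12 - 26)**2 = (588 - 26)**2 = 562**2 = 315844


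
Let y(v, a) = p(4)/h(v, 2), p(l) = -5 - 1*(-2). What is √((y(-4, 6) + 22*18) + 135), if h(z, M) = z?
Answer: √2127/2 ≈ 23.060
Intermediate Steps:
p(l) = -3 (p(l) = -5 + 2 = -3)
y(v, a) = -3/v
√((y(-4, 6) + 22*18) + 135) = √((-3/(-4) + 22*18) + 135) = √((-3*(-¼) + 396) + 135) = √((¾ + 396) + 135) = √(1587/4 + 135) = √(2127/4) = √2127/2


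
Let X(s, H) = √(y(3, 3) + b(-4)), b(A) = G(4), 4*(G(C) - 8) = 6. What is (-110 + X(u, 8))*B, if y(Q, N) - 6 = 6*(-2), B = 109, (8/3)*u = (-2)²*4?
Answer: -11990 + 109*√14/2 ≈ -11786.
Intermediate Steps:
G(C) = 19/2 (G(C) = 8 + (¼)*6 = 8 + 3/2 = 19/2)
b(A) = 19/2
u = 6 (u = 3*((-2)²*4)/8 = 3*(4*4)/8 = (3/8)*16 = 6)
y(Q, N) = -6 (y(Q, N) = 6 + 6*(-2) = 6 - 12 = -6)
X(s, H) = √14/2 (X(s, H) = √(-6 + 19/2) = √(7/2) = √14/2)
(-110 + X(u, 8))*B = (-110 + √14/2)*109 = -11990 + 109*√14/2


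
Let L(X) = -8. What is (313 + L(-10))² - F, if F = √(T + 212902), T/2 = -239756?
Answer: 93025 - I*√266610 ≈ 93025.0 - 516.34*I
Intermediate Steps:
T = -479512 (T = 2*(-239756) = -479512)
F = I*√266610 (F = √(-479512 + 212902) = √(-266610) = I*√266610 ≈ 516.34*I)
(313 + L(-10))² - F = (313 - 8)² - I*√266610 = 305² - I*√266610 = 93025 - I*√266610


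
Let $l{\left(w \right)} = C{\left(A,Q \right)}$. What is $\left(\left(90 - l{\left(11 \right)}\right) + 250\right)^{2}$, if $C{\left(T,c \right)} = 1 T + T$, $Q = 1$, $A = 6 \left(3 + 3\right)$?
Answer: $71824$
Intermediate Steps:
$A = 36$ ($A = 6 \cdot 6 = 36$)
$C{\left(T,c \right)} = 2 T$ ($C{\left(T,c \right)} = T + T = 2 T$)
$l{\left(w \right)} = 72$ ($l{\left(w \right)} = 2 \cdot 36 = 72$)
$\left(\left(90 - l{\left(11 \right)}\right) + 250\right)^{2} = \left(\left(90 - 72\right) + 250\right)^{2} = \left(18 + 250\right)^{2} = 268^{2} = 71824$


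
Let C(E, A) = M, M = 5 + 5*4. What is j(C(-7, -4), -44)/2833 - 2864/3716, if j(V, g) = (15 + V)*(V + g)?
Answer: -2734468/2631857 ≈ -1.0390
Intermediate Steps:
M = 25 (M = 5 + 20 = 25)
C(E, A) = 25
j(C(-7, -4), -44)/2833 - 2864/3716 = (25² + 15*25 + 15*(-44) + 25*(-44))/2833 - 2864/3716 = (625 + 375 - 660 - 1100)*(1/2833) - 2864*1/3716 = -760*1/2833 - 716/929 = -760/2833 - 716/929 = -2734468/2631857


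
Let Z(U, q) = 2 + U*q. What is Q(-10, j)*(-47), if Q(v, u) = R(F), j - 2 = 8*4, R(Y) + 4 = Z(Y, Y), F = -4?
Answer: -658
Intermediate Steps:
R(Y) = -2 + Y² (R(Y) = -4 + (2 + Y*Y) = -4 + (2 + Y²) = -2 + Y²)
j = 34 (j = 2 + 8*4 = 2 + 32 = 34)
Q(v, u) = 14 (Q(v, u) = -2 + (-4)² = -2 + 16 = 14)
Q(-10, j)*(-47) = 14*(-47) = -658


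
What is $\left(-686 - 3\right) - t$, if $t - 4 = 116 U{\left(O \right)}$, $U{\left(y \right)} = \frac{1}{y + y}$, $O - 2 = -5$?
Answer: $- \frac{2021}{3} \approx -673.67$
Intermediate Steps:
$O = -3$ ($O = 2 - 5 = -3$)
$U{\left(y \right)} = \frac{1}{2 y}$
$t = - \frac{46}{3}$ ($t = 4 + 116 \frac{1}{2 \left(-3\right)} = 4 + 116 \cdot \frac{1}{2} \left(- \frac{1}{3}\right) = 4 + 116 \left(- \frac{1}{6}\right) = 4 - \frac{58}{3} = - \frac{46}{3} \approx -15.333$)
$\left(-686 - 3\right) - t = \left(-686 - 3\right) - - \frac{46}{3} = \left(-686 - 3\right) + \frac{46}{3} = -689 + \frac{46}{3} = - \frac{2021}{3}$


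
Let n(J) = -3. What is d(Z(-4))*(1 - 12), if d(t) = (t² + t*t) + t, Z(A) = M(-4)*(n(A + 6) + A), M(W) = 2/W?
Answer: -308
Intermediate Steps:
Z(A) = 3/2 - A/2 (Z(A) = (2/(-4))*(-3 + A) = (2*(-¼))*(-3 + A) = -(-3 + A)/2 = 3/2 - A/2)
d(t) = t + 2*t² (d(t) = (t² + t²) + t = 2*t² + t = t + 2*t²)
d(Z(-4))*(1 - 12) = ((3/2 - ½*(-4))*(1 + 2*(3/2 - ½*(-4))))*(1 - 12) = ((3/2 + 2)*(1 + 2*(3/2 + 2)))*(-11) = (7*(1 + 2*(7/2))/2)*(-11) = (7*(1 + 7)/2)*(-11) = ((7/2)*8)*(-11) = 28*(-11) = -308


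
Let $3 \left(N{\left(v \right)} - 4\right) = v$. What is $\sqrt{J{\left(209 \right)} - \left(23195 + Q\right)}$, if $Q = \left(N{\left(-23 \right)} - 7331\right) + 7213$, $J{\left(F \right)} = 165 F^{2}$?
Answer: $\frac{5 \sqrt{2586345}}{3} \approx 2680.4$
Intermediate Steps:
$N{\left(v \right)} = 4 + \frac{v}{3}$
$Q = - \frac{365}{3}$ ($Q = \left(\left(4 + \frac{1}{3} \left(-23\right)\right) - 7331\right) + 7213 = \left(\left(4 - \frac{23}{3}\right) - 7331\right) + 7213 = \left(- \frac{11}{3} - 7331\right) + 7213 = - \frac{22004}{3} + 7213 = - \frac{365}{3} \approx -121.67$)
$\sqrt{J{\left(209 \right)} - \left(23195 + Q\right)} = \sqrt{165 \cdot 209^{2} - \frac{69220}{3}} = \sqrt{165 \cdot 43681 + \left(-23195 + \frac{365}{3}\right)} = \sqrt{7207365 - \frac{69220}{3}} = \sqrt{\frac{21552875}{3}} = \frac{5 \sqrt{2586345}}{3}$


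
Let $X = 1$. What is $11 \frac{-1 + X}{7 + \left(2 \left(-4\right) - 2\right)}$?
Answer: $0$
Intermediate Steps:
$11 \frac{-1 + X}{7 + \left(2 \left(-4\right) - 2\right)} = 11 \frac{-1 + 1}{7 + \left(2 \left(-4\right) - 2\right)} = 11 \frac{0}{7 - 10} = 11 \frac{0}{-3} = 11 \cdot 0 \left(- \frac{1}{3}\right) = 11 \cdot 0 = 0$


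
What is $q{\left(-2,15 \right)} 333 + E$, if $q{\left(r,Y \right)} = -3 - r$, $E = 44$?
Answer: $-289$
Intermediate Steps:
$q{\left(-2,15 \right)} 333 + E = \left(-3 - -2\right) 333 + 44 = \left(-3 + 2\right) 333 + 44 = \left(-1\right) 333 + 44 = -333 + 44 = -289$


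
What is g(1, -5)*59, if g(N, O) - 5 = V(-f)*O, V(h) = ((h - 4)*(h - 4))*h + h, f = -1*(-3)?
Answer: 44545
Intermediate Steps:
f = 3
V(h) = h + h*(-4 + h)**2 (V(h) = ((-4 + h)*(-4 + h))*h + h = (-4 + h)**2*h + h = h*(-4 + h)**2 + h = h + h*(-4 + h)**2)
g(N, O) = 5 - 150*O (g(N, O) = 5 + ((-1*3)*(1 + (-4 - 1*3)**2))*O = 5 + (-3*(1 + (-4 - 3)**2))*O = 5 + (-3*(1 + (-7)**2))*O = 5 + (-3*(1 + 49))*O = 5 + (-3*50)*O = 5 - 150*O)
g(1, -5)*59 = (5 - 150*(-5))*59 = (5 + 750)*59 = 755*59 = 44545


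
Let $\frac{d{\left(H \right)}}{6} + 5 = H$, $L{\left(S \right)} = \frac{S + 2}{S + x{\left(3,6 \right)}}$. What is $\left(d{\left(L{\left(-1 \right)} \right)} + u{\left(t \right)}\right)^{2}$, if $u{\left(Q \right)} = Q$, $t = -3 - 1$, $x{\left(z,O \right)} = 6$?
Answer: $\frac{26896}{25} \approx 1075.8$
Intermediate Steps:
$L{\left(S \right)} = \frac{2 + S}{6 + S}$ ($L{\left(S \right)} = \frac{S + 2}{S + 6} = \frac{2 + S}{6 + S}$)
$t = -4$
$d{\left(H \right)} = -30 + 6 H$
$\left(d{\left(L{\left(-1 \right)} \right)} + u{\left(t \right)}\right)^{2} = \left(\left(-30 + 6 \frac{2 - 1}{6 - 1}\right) - 4\right)^{2} = \left(\left(-30 + 6 \cdot \frac{1}{5} \cdot 1\right) - 4\right)^{2} = \left(\left(-30 + 6 \cdot \frac{1}{5}\right) - 4\right)^{2} = \left(\left(-30 + \frac{6}{5}\right) - 4\right)^{2} = \left(- \frac{144}{5} - 4\right)^{2} = \left(- \frac{164}{5}\right)^{2} = \frac{26896}{25}$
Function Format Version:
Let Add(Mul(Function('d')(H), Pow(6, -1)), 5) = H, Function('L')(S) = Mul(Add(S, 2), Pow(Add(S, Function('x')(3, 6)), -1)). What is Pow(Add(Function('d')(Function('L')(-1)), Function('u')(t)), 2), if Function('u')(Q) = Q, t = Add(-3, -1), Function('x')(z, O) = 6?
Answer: Rational(26896, 25) ≈ 1075.8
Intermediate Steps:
Function('L')(S) = Mul(Pow(Add(6, S), -1), Add(2, S)) (Function('L')(S) = Mul(Add(S, 2), Pow(Add(S, 6), -1)) = Mul(Add(2, S), Pow(Add(6, S), -1)) = Mul(Pow(Add(6, S), -1), Add(2, S)))
t = -4
Function('d')(H) = Add(-30, Mul(6, H))
Pow(Add(Function('d')(Function('L')(-1)), Function('u')(t)), 2) = Pow(Add(Add(-30, Mul(6, Mul(Pow(Add(6, -1), -1), Add(2, -1)))), -4), 2) = Pow(Add(Add(-30, Mul(6, Mul(Pow(5, -1), 1))), -4), 2) = Pow(Add(Add(-30, Mul(6, Mul(Rational(1, 5), 1))), -4), 2) = Pow(Add(Add(-30, Mul(6, Rational(1, 5))), -4), 2) = Pow(Add(Add(-30, Rational(6, 5)), -4), 2) = Pow(Add(Rational(-144, 5), -4), 2) = Pow(Rational(-164, 5), 2) = Rational(26896, 25)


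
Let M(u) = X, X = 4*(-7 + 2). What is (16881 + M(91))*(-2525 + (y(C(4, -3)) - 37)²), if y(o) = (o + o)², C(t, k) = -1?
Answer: -24212396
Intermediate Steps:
y(o) = 4*o² (y(o) = (2*o)² = 4*o²)
X = -20 (X = 4*(-5) = -20)
M(u) = -20
(16881 + M(91))*(-2525 + (y(C(4, -3)) - 37)²) = (16881 - 20)*(-2525 + (4*(-1)² - 37)²) = 16861*(-2525 + (4*1 - 37)²) = 16861*(-2525 + (4 - 37)²) = 16861*(-2525 + (-33)²) = 16861*(-2525 + 1089) = 16861*(-1436) = -24212396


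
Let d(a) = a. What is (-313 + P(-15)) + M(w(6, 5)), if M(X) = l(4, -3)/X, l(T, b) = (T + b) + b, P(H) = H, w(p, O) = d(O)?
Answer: -1642/5 ≈ -328.40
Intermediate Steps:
w(p, O) = O
l(T, b) = T + 2*b
M(X) = -2/X (M(X) = (4 + 2*(-3))/X = (4 - 6)/X = -2/X)
(-313 + P(-15)) + M(w(6, 5)) = (-313 - 15) - 2/5 = -328 - 2*⅕ = -328 - ⅖ = -1642/5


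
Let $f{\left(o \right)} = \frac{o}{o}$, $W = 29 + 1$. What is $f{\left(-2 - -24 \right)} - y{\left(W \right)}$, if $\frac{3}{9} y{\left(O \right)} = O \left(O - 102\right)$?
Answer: $6481$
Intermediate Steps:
$W = 30$
$f{\left(o \right)} = 1$
$y{\left(O \right)} = 3 O \left(-102 + O\right)$ ($y{\left(O \right)} = 3 O \left(O - 102\right) = 3 O \left(-102 + O\right)$)
$f{\left(-2 - -24 \right)} - y{\left(W \right)} = 1 - 3 \cdot 30 \left(-102 + 30\right) = 1 - 3 \cdot 30 \left(-72\right) = 1 - -6480 = 1 + 6480 = 6481$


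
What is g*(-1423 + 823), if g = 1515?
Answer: -909000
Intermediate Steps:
g*(-1423 + 823) = 1515*(-1423 + 823) = 1515*(-600) = -909000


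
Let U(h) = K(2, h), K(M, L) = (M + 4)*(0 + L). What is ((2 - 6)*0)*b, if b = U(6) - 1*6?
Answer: 0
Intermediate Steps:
K(M, L) = L*(4 + M) (K(M, L) = (4 + M)*L = L*(4 + M))
U(h) = 6*h (U(h) = h*(4 + 2) = h*6 = 6*h)
b = 30 (b = 6*6 - 1*6 = 36 - 6 = 30)
((2 - 6)*0)*b = ((2 - 6)*0)*30 = -4*0*30 = 0*30 = 0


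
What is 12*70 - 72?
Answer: 768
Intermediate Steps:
12*70 - 72 = 840 - 72 = 768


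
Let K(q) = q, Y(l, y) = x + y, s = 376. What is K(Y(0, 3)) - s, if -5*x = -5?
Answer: -372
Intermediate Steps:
x = 1 (x = -⅕*(-5) = 1)
Y(l, y) = 1 + y
K(Y(0, 3)) - s = (1 + 3) - 1*376 = 4 - 376 = -372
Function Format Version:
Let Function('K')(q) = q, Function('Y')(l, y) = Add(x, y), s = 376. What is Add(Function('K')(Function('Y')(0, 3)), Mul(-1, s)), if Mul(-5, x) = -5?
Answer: -372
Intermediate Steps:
x = 1 (x = Mul(Rational(-1, 5), -5) = 1)
Function('Y')(l, y) = Add(1, y)
Add(Function('K')(Function('Y')(0, 3)), Mul(-1, s)) = Add(Add(1, 3), Mul(-1, 376)) = Add(4, -376) = -372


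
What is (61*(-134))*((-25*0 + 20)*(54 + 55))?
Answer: -17819320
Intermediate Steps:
(61*(-134))*((-25*0 + 20)*(54 + 55)) = -8174*(0 + 20)*109 = -163480*109 = -8174*2180 = -17819320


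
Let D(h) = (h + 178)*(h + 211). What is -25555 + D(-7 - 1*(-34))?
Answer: 23235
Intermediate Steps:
D(h) = (178 + h)*(211 + h)
-25555 + D(-7 - 1*(-34)) = -25555 + (37558 + (-7 - 1*(-34))² + 389*(-7 - 1*(-34))) = -25555 + (37558 + (-7 + 34)² + 389*(-7 + 34)) = -25555 + (37558 + 27² + 389*27) = -25555 + (37558 + 729 + 10503) = -25555 + 48790 = 23235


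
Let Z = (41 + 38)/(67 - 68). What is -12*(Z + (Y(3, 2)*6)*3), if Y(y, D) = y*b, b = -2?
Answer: 2244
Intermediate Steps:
Y(y, D) = -2*y (Y(y, D) = y*(-2) = -2*y)
Z = -79 (Z = 79/(-1) = 79*(-1) = -79)
-12*(Z + (Y(3, 2)*6)*3) = -12*(-79 + (-2*3*6)*3) = -12*(-79 - 6*6*3) = -12*(-79 - 36*3) = -12*(-79 - 108) = -12*(-187) = 2244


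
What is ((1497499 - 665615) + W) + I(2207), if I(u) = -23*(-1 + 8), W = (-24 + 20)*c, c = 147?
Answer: 831135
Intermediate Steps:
W = -588 (W = (-24 + 20)*147 = -4*147 = -588)
I(u) = -161 (I(u) = -23*7 = -161)
((1497499 - 665615) + W) + I(2207) = ((1497499 - 665615) - 588) - 161 = (831884 - 588) - 161 = 831296 - 161 = 831135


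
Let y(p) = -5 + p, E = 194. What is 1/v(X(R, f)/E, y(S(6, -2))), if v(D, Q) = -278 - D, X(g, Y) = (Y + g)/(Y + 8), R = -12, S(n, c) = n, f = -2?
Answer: -582/161789 ≈ -0.0035973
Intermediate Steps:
X(g, Y) = (Y + g)/(8 + Y)
1/v(X(R, f)/E, y(S(6, -2))) = 1/(-278 - (-2 - 12)/(8 - 2)/194) = 1/(-278 - -14/6/194) = 1/(-278 - (⅙)*(-14)/194) = 1/(-278 - (-7)/(3*194)) = 1/(-278 - 1*(-7/582)) = 1/(-278 + 7/582) = 1/(-161789/582) = -582/161789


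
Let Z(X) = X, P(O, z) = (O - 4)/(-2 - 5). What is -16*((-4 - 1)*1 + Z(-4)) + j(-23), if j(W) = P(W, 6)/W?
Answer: 23157/161 ≈ 143.83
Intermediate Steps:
P(O, z) = 4/7 - O/7 (P(O, z) = (-4 + O)/(-7) = (-4 + O)*(-⅐) = 4/7 - O/7)
j(W) = (4/7 - W/7)/W
-16*((-4 - 1)*1 + Z(-4)) + j(-23) = -16*((-4 - 1)*1 - 4) + (⅐)*(4 - 1*(-23))/(-23) = -16*(-5*1 - 4) + (⅐)*(-1/23)*(4 + 23) = -16*(-5 - 4) + (⅐)*(-1/23)*27 = -16*(-9) - 27/161 = 144 - 27/161 = 23157/161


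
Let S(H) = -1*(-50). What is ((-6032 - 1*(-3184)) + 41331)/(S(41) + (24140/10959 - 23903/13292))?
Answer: 5605704238524/7342267303 ≈ 763.48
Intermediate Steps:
S(H) = 50
((-6032 - 1*(-3184)) + 41331)/(S(41) + (24140/10959 - 23903/13292)) = ((-6032 - 1*(-3184)) + 41331)/(50 + (24140/10959 - 23903/13292)) = ((-6032 + 3184) + 41331)/(50 + (24140*(1/10959) - 23903*1/13292)) = (-2848 + 41331)/(50 + (24140/10959 - 23903/13292)) = 38483/(50 + 58915903/145667028) = 38483/(7342267303/145667028) = 38483*(145667028/7342267303) = 5605704238524/7342267303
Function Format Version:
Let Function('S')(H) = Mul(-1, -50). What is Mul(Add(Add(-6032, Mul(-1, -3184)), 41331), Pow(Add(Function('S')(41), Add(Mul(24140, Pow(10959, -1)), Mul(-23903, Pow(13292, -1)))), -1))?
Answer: Rational(5605704238524, 7342267303) ≈ 763.48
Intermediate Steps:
Function('S')(H) = 50
Mul(Add(Add(-6032, Mul(-1, -3184)), 41331), Pow(Add(Function('S')(41), Add(Mul(24140, Pow(10959, -1)), Mul(-23903, Pow(13292, -1)))), -1)) = Mul(Add(Add(-6032, Mul(-1, -3184)), 41331), Pow(Add(50, Add(Mul(24140, Pow(10959, -1)), Mul(-23903, Pow(13292, -1)))), -1)) = Mul(Add(Add(-6032, 3184), 41331), Pow(Add(50, Add(Mul(24140, Rational(1, 10959)), Mul(-23903, Rational(1, 13292)))), -1)) = Mul(Add(-2848, 41331), Pow(Add(50, Add(Rational(24140, 10959), Rational(-23903, 13292))), -1)) = Mul(38483, Pow(Add(50, Rational(58915903, 145667028)), -1)) = Mul(38483, Pow(Rational(7342267303, 145667028), -1)) = Mul(38483, Rational(145667028, 7342267303)) = Rational(5605704238524, 7342267303)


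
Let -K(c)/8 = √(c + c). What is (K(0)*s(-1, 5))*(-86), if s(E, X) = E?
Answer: 0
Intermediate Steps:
K(c) = -8*√2*√c (K(c) = -8*√(c + c) = -8*√2*√c)
(K(0)*s(-1, 5))*(-86) = (-8*√2*√0*(-1))*(-86) = (-8*√2*0*(-1))*(-86) = (0*(-1))*(-86) = 0*(-86) = 0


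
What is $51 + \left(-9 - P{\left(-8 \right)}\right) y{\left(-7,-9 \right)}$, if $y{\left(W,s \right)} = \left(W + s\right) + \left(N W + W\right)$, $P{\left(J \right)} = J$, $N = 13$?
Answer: $165$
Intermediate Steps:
$y{\left(W,s \right)} = s + 15 W$ ($y{\left(W,s \right)} = \left(W + s\right) + \left(13 W + W\right) = \left(W + s\right) + 14 W = s + 15 W$)
$51 + \left(-9 - P{\left(-8 \right)}\right) y{\left(-7,-9 \right)} = 51 + \left(-9 - -8\right) \left(-9 + 15 \left(-7\right)\right) = 51 + \left(-9 + 8\right) \left(-9 - 105\right) = 51 - -114 = 51 + 114 = 165$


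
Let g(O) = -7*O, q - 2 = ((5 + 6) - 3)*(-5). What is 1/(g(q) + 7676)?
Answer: 1/7942 ≈ 0.00012591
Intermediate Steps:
q = -38 (q = 2 + ((5 + 6) - 3)*(-5) = 2 + (11 - 3)*(-5) = 2 + 8*(-5) = 2 - 40 = -38)
1/(g(q) + 7676) = 1/(-7*(-38) + 7676) = 1/(266 + 7676) = 1/7942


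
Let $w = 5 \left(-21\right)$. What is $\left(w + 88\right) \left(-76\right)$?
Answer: $1292$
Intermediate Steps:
$w = -105$
$\left(w + 88\right) \left(-76\right) = \left(-105 + 88\right) \left(-76\right) = \left(-17\right) \left(-76\right) = 1292$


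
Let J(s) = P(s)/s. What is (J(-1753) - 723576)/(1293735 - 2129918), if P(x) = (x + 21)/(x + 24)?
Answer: 2193113272444/2534417993471 ≈ 0.86533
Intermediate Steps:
P(x) = (21 + x)/(24 + x)
J(s) = (21 + s)/(s*(24 + s)) (J(s) = ((21 + s)/(24 + s))/s = (21 + s)/(s*(24 + s)))
(J(-1753) - 723576)/(1293735 - 2129918) = ((21 - 1753)/((-1753)*(24 - 1753)) - 723576)/(1293735 - 2129918) = (-1/1753*(-1732)/(-1729) - 723576)/(-836183) = (-1/1753*(-1/1729)*(-1732) - 723576)*(-1/836183) = (-1732/3030937 - 723576)*(-1/836183) = -2193113272444/3030937*(-1/836183) = 2193113272444/2534417993471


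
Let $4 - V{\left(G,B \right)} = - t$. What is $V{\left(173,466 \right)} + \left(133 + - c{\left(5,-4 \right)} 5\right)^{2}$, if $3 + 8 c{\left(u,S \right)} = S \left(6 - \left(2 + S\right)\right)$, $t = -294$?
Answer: $\frac{1516561}{64} \approx 23696.0$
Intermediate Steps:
$V{\left(G,B \right)} = -290$ ($V{\left(G,B \right)} = 4 - \left(-1\right) \left(-294\right) = 4 - 294 = -290$)
$c{\left(u,S \right)} = - \frac{3}{8} + \frac{S \left(4 - S\right)}{8}$ ($c{\left(u,S \right)} = - \frac{3}{8} + \frac{S \left(6 - \left(2 + S\right)\right)}{8} = - \frac{3}{8} + \frac{S \left(4 - S\right)}{8}$)
$V{\left(173,466 \right)} + \left(133 + - c{\left(5,-4 \right)} 5\right)^{2} = -290 + \left(133 + - (- \frac{3}{8} + \frac{1}{2} \left(-4\right) - \frac{\left(-4\right)^{2}}{8}) 5\right)^{2} = -290 + \left(133 + - (- \frac{3}{8} - 2 - 2) 5\right)^{2} = -290 + \left(133 + \left(-1\right) \left(- \frac{35}{8}\right) 5\right)^{2} = -290 + \left(133 + \frac{35}{8} \cdot 5\right)^{2} = -290 + \left(133 + \frac{175}{8}\right)^{2} = -290 + \left(\frac{1239}{8}\right)^{2} = -290 + \frac{1535121}{64} = \frac{1516561}{64}$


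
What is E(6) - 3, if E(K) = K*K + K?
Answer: 39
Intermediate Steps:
E(K) = K + K² (E(K) = K² + K = K + K²)
E(6) - 3 = 6*(1 + 6) - 3 = 6*7 - 3 = 42 - 3 = 39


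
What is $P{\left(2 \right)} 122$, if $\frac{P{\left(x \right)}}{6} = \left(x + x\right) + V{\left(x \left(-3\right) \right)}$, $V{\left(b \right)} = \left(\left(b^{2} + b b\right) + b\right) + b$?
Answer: $46848$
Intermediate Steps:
$V{\left(b \right)} = 2 b + 2 b^{2}$ ($V{\left(b \right)} = \left(\left(b^{2} + b^{2}\right) + b\right) + b = \left(2 b^{2} + b\right) + b = \left(b + 2 b^{2}\right) + b = 2 b + 2 b^{2}$)
$P{\left(x \right)} = 12 x - 36 x \left(1 - 3 x\right)$ ($P{\left(x \right)} = 6 \left(\left(x + x\right) + 2 x \left(-3\right) \left(1 + x \left(-3\right)\right)\right) = 6 \left(2 x + 2 \left(- 3 x\right) \left(1 - 3 x\right)\right) = 6 \left(2 x - 6 x \left(1 - 3 x\right)\right) = 12 x - 36 x \left(1 - 3 x\right)$)
$P{\left(2 \right)} 122 = 12 \cdot 2 \left(-2 + 9 \cdot 2\right) 122 = 12 \cdot 2 \left(-2 + 18\right) 122 = 12 \cdot 2 \cdot 16 \cdot 122 = 384 \cdot 122 = 46848$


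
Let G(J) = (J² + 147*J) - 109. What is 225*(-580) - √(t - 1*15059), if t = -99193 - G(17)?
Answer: -130500 - I*√116931 ≈ -1.305e+5 - 341.95*I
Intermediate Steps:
G(J) = -109 + J² + 147*J
t = -101872 (t = -99193 - (-109 + 17² + 147*17) = -99193 - (-109 + 289 + 2499) = -99193 - 1*2679 = -99193 - 2679 = -101872)
225*(-580) - √(t - 1*15059) = 225*(-580) - √(-101872 - 1*15059) = -130500 - √(-101872 - 15059) = -130500 - √(-116931) = -130500 - I*√116931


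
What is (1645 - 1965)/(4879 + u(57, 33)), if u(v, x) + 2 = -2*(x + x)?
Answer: -64/949 ≈ -0.067439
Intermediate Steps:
u(v, x) = -2 - 4*x (u(v, x) = -2 - 2*(x + x) = -2 - 4*x)
(1645 - 1965)/(4879 + u(57, 33)) = (1645 - 1965)/(4879 + (-2 - 4*33)) = -320/(4879 + (-2 - 132)) = -320/(4879 - 134) = -320/4745 = -320*1/4745 = -64/949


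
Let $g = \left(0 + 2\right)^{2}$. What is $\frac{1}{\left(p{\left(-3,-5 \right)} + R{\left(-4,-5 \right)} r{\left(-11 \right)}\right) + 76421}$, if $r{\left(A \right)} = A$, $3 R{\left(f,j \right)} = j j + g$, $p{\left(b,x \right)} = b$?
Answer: $\frac{3}{228935} \approx 1.3104 \cdot 10^{-5}$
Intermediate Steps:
$g = 4$ ($g = 2^{2} = 4$)
$R{\left(f,j \right)} = \frac{4}{3} + \frac{j^{2}}{3}$ ($R{\left(f,j \right)} = \frac{j j + 4}{3} = \frac{j^{2} + 4}{3} = \frac{4 + j^{2}}{3} = \frac{4}{3} + \frac{j^{2}}{3}$)
$\frac{1}{\left(p{\left(-3,-5 \right)} + R{\left(-4,-5 \right)} r{\left(-11 \right)}\right) + 76421} = \frac{1}{\left(-3 + \left(\frac{4}{3} + \frac{\left(-5\right)^{2}}{3}\right) \left(-11\right)\right) + 76421} = \frac{1}{\left(-3 + \left(\frac{4}{3} + \frac{1}{3} \cdot 25\right) \left(-11\right)\right) + 76421} = \frac{1}{\left(-3 + \left(\frac{4}{3} + \frac{25}{3}\right) \left(-11\right)\right) + 76421} = \frac{1}{\left(-3 + \frac{29}{3} \left(-11\right)\right) + 76421} = \frac{1}{\left(-3 - \frac{319}{3}\right) + 76421} = \frac{1}{- \frac{328}{3} + 76421} = \frac{1}{\frac{228935}{3}} = \frac{3}{228935}$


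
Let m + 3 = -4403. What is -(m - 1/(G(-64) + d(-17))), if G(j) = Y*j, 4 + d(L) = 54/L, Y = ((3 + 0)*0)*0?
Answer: 537515/122 ≈ 4405.9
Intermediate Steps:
m = -4406 (m = -3 - 4403 = -4406)
Y = 0 (Y = (3*0)*0 = 0*0 = 0)
d(L) = -4 + 54/L
G(j) = 0 (G(j) = 0*j = 0)
-(m - 1/(G(-64) + d(-17))) = -(-4406 - 1/(0 + (-4 + 54/(-17)))) = -(-4406 - 1/(0 + (-4 + 54*(-1/17)))) = -(-4406 - 1/(0 + (-4 - 54/17))) = -(-4406 - 1/(0 - 122/17)) = -(-4406 - 1/(-122/17)) = -(-4406 - 1*(-17/122)) = -(-4406 + 17/122) = -1*(-537515/122) = 537515/122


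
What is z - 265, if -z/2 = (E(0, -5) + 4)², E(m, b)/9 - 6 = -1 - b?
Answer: -17937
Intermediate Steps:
E(m, b) = 45 - 9*b (E(m, b) = 54 + 9*(-1 - b) = 54 + (-9 - 9*b) = 45 - 9*b)
z = -17672 (z = -2*((45 - 9*(-5)) + 4)² = -2*((45 + 45) + 4)² = -2*(90 + 4)² = -2*94² = -2*8836 = -17672)
z - 265 = -17672 - 265 = -17937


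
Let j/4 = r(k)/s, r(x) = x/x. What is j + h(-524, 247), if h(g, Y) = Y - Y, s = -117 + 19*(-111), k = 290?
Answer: -2/1113 ≈ -0.0017969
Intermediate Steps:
s = -2226 (s = -117 - 2109 = -2226)
h(g, Y) = 0
r(x) = 1
j = -2/1113 (j = 4*(1/(-2226)) = 4*(1*(-1/2226)) = 4*(-1/2226) = -2/1113 ≈ -0.0017969)
j + h(-524, 247) = -2/1113 + 0 = -2/1113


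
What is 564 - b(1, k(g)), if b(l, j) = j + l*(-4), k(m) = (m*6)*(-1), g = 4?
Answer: 592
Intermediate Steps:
k(m) = -6*m (k(m) = (6*m)*(-1) = -6*m)
b(l, j) = j - 4*l
564 - b(1, k(g)) = 564 - (-6*4 - 4*1) = 564 - (-24 - 4) = 564 - 1*(-28) = 564 + 28 = 592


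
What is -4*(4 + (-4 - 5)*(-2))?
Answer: -88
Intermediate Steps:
-4*(4 + (-4 - 5)*(-2)) = -4*(4 - 9*(-2)) = -4*(4 + 18) = -4*22 = -88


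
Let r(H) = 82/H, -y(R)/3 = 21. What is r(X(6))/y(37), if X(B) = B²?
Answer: -41/1134 ≈ -0.036155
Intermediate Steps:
y(R) = -63 (y(R) = -3*21 = -63)
r(X(6))/y(37) = (82/(6²))/(-63) = (82/36)*(-1/63) = (82*(1/36))*(-1/63) = (41/18)*(-1/63) = -41/1134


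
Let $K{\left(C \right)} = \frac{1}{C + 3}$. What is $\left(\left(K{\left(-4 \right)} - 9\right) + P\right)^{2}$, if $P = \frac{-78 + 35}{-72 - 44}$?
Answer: $\frac{1247689}{13456} \approx 92.724$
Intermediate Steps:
$K{\left(C \right)} = \frac{1}{3 + C}$
$P = \frac{43}{116}$ ($P = - \frac{43}{-116} = \left(-43\right) \left(- \frac{1}{116}\right) = \frac{43}{116} \approx 0.37069$)
$\left(\left(K{\left(-4 \right)} - 9\right) + P\right)^{2} = \left(\left(\frac{1}{3 - 4} - 9\right) + \frac{43}{116}\right)^{2} = \left(\left(\frac{1}{-1} - 9\right) + \frac{43}{116}\right)^{2} = \left(\left(-1 - 9\right) + \frac{43}{116}\right)^{2} = \left(-10 + \frac{43}{116}\right)^{2} = \left(- \frac{1117}{116}\right)^{2} = \frac{1247689}{13456}$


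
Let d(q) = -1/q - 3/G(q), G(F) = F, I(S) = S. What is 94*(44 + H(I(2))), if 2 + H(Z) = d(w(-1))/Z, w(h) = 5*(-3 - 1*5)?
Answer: 39527/10 ≈ 3952.7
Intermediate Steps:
w(h) = -40 (w(h) = 5*(-3 - 5) = 5*(-8) = -40)
d(q) = -4/q (d(q) = -1/q - 3/q = -4/q)
H(Z) = -2 + 1/(10*Z) (H(Z) = -2 + (-4/(-40))/Z = -2 + (-4*(-1/40))/Z = -2 + 1/(10*Z))
94*(44 + H(I(2))) = 94*(44 + (-2 + (1/10)/2)) = 94*(44 + (-2 + (1/10)*(1/2))) = 94*(44 + (-2 + 1/20)) = 94*(44 - 39/20) = 94*(841/20) = 39527/10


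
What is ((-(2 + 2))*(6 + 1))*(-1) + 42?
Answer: 70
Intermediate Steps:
((-(2 + 2))*(6 + 1))*(-1) + 42 = (-1*4*7)*(-1) + 42 = -4*7*(-1) + 42 = -28*(-1) + 42 = 28 + 42 = 70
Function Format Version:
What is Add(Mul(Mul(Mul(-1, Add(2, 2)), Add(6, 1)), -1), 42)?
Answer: 70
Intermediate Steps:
Add(Mul(Mul(Mul(-1, Add(2, 2)), Add(6, 1)), -1), 42) = Add(Mul(Mul(Mul(-1, 4), 7), -1), 42) = Add(Mul(Mul(-4, 7), -1), 42) = Add(Mul(-28, -1), 42) = Add(28, 42) = 70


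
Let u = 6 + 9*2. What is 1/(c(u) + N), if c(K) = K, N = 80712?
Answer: 1/80736 ≈ 1.2386e-5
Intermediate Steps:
u = 24 (u = 6 + 18 = 24)
1/(c(u) + N) = 1/(24 + 80712) = 1/80736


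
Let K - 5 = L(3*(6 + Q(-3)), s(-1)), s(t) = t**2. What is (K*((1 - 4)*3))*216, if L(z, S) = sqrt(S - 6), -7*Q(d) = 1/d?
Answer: -9720 - 1944*I*sqrt(5) ≈ -9720.0 - 4346.9*I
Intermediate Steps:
Q(d) = -1/(7*d)
L(z, S) = sqrt(-6 + S)
K = 5 + I*sqrt(5) (K = 5 + sqrt(-6 + (-1)**2) = 5 + sqrt(-6 + 1) = 5 + sqrt(-5) = 5 + I*sqrt(5) ≈ 5.0 + 2.2361*I)
(K*((1 - 4)*3))*216 = ((5 + I*sqrt(5))*((1 - 4)*3))*216 = ((5 + I*sqrt(5))*(-3*3))*216 = ((5 + I*sqrt(5))*(-9))*216 = (-45 - 9*I*sqrt(5))*216 = -9720 - 1944*I*sqrt(5)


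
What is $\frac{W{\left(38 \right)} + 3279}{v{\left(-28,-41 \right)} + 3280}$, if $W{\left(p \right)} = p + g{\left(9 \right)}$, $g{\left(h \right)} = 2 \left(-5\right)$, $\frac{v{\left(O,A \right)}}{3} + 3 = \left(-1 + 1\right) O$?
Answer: $\frac{3307}{3271} \approx 1.011$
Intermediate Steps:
$v{\left(O,A \right)} = -9$ ($v{\left(O,A \right)} = -9 + 3 \left(-1 + 1\right) O = -9 + 3 \cdot 0 O = -9 + 3 \cdot 0 = -9 + 0 = -9$)
$g{\left(h \right)} = -10$
$W{\left(p \right)} = -10 + p$ ($W{\left(p \right)} = p - 10 = -10 + p$)
$\frac{W{\left(38 \right)} + 3279}{v{\left(-28,-41 \right)} + 3280} = \frac{\left(-10 + 38\right) + 3279}{-9 + 3280} = \frac{28 + 3279}{3271} = 3307 \cdot \frac{1}{3271} = \frac{3307}{3271}$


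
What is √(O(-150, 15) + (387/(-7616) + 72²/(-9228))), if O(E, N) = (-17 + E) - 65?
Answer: I*√124669374207973/732088 ≈ 15.252*I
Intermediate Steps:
O(E, N) = -82 + E
√(O(-150, 15) + (387/(-7616) + 72²/(-9228))) = √((-82 - 150) + (387/(-7616) + 72²/(-9228))) = √(-232 + (387*(-1/7616) + 5184*(-1/9228))) = √(-232 + (-387/7616 - 432/769)) = √(-232 - 3587715/5856704) = √(-1362343043/5856704) = I*√124669374207973/732088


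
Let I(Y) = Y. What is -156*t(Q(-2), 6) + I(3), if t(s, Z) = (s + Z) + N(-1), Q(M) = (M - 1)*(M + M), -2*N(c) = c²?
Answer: -2727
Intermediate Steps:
N(c) = -c²/2
Q(M) = 2*M*(-1 + M) (Q(M) = (-1 + M)*(2*M) = 2*M*(-1 + M))
t(s, Z) = -½ + Z + s (t(s, Z) = (s + Z) - ½*(-1)² = (Z + s) - ½*1 = (Z + s) - ½ = -½ + Z + s)
-156*t(Q(-2), 6) + I(3) = -156*(-½ + 6 + 2*(-2)*(-1 - 2)) + 3 = -156*(-½ + 6 + 2*(-2)*(-3)) + 3 = -156*(-½ + 6 + 12) + 3 = -156*35/2 + 3 = -2730 + 3 = -2727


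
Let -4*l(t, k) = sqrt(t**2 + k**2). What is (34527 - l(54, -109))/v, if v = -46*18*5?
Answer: -11509/1380 - sqrt(14797)/16560 ≈ -8.3472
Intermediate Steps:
l(t, k) = -sqrt(k**2 + t**2)/4 (l(t, k) = -sqrt(t**2 + k**2)/4 = -sqrt(k**2 + t**2)/4)
v = -4140 (v = -828*5 = -4140)
(34527 - l(54, -109))/v = (34527 - (-1)*sqrt((-109)**2 + 54**2)/4)/(-4140) = (34527 - (-1)*sqrt(11881 + 2916)/4)*(-1/4140) = (34527 - (-1)*sqrt(14797)/4)*(-1/4140) = (34527 + sqrt(14797)/4)*(-1/4140) = -11509/1380 - sqrt(14797)/16560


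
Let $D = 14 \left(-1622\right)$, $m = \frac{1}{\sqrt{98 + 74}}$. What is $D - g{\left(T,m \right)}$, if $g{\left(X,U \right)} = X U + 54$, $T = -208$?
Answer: $-22762 + \frac{104 \sqrt{43}}{43} \approx -22746.0$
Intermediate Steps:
$m = \frac{\sqrt{43}}{86}$ ($m = \frac{1}{\sqrt{172}} = \frac{1}{2 \sqrt{43}} = \frac{\sqrt{43}}{86} \approx 0.076249$)
$g{\left(X,U \right)} = 54 + U X$ ($g{\left(X,U \right)} = U X + 54 = 54 + U X$)
$D = -22708$
$D - g{\left(T,m \right)} = -22708 - \left(54 + \frac{\sqrt{43}}{86} \left(-208\right)\right) = -22708 - \left(54 - \frac{104 \sqrt{43}}{43}\right) = -22762 + \frac{104 \sqrt{43}}{43}$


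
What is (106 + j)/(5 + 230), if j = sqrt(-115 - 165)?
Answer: 106/235 + 2*I*sqrt(70)/235 ≈ 0.45106 + 0.071205*I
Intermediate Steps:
j = 2*I*sqrt(70) (j = sqrt(-280) = 2*I*sqrt(70) ≈ 16.733*I)
(106 + j)/(5 + 230) = (106 + 2*I*sqrt(70))/(5 + 230) = (106 + 2*I*sqrt(70))/235 = (106 + 2*I*sqrt(70))*(1/235) = 106/235 + 2*I*sqrt(70)/235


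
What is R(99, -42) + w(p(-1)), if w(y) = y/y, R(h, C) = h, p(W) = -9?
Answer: 100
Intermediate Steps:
w(y) = 1
R(99, -42) + w(p(-1)) = 99 + 1 = 100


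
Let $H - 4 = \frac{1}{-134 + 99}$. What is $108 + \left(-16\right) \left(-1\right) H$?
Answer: $\frac{6004}{35} \approx 171.54$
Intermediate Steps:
$H = \frac{139}{35}$ ($H = 4 + \frac{1}{-134 + 99} = 4 + \frac{1}{-35} = 4 - \frac{1}{35} = \frac{139}{35} \approx 3.9714$)
$108 + \left(-16\right) \left(-1\right) H = 108 + \left(-16\right) \left(-1\right) \frac{139}{35} = 108 + 16 \cdot \frac{139}{35} = 108 + \frac{2224}{35} = \frac{6004}{35}$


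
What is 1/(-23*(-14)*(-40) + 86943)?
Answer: 1/74063 ≈ 1.3502e-5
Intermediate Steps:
1/(-23*(-14)*(-40) + 86943) = 1/(322*(-40) + 86943) = 1/(-12880 + 86943) = 1/74063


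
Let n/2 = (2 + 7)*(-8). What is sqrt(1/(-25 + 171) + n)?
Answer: I*sqrt(3069358)/146 ≈ 12.0*I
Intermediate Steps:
n = -144 (n = 2*((2 + 7)*(-8)) = 2*(9*(-8)) = 2*(-72) = -144)
sqrt(1/(-25 + 171) + n) = sqrt(1/(-25 + 171) - 144) = sqrt(1/146 - 144) = sqrt(-21023/146) = I*sqrt(3069358)/146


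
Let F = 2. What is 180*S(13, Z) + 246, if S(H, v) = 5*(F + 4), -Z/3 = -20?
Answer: 5646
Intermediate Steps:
Z = 60 (Z = -3*(-20) = 60)
S(H, v) = 30 (S(H, v) = 5*(2 + 4) = 5*6 = 30)
180*S(13, Z) + 246 = 180*30 + 246 = 5400 + 246 = 5646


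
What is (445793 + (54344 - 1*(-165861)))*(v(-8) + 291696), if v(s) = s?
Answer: 194263624624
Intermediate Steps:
(445793 + (54344 - 1*(-165861)))*(v(-8) + 291696) = (445793 + (54344 - 1*(-165861)))*(-8 + 291696) = (445793 + (54344 + 165861))*291688 = (445793 + 220205)*291688 = 665998*291688 = 194263624624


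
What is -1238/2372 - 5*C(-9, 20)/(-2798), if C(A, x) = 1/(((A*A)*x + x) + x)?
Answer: -287505099/550859048 ≈ -0.52192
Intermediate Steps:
C(A, x) = 1/(2*x + x*A²) (C(A, x) = 1/((A²*x + x) + x) = 1/((x*A² + x) + x) = 1/((x + x*A²) + x) = 1/(2*x + x*A²))
-1238/2372 - 5*C(-9, 20)/(-2798) = -1238/2372 - 5/(20*(2 + (-9)²))/(-2798) = -1238*1/2372 - 1/(4*(2 + 81))*(-1/2798) = -619/1186 - 1/(4*83)*(-1/2798) = -619/1186 - 5*1/1660*(-1/2798) = -619/1186 - 1/332*(-1/2798) = -619/1186 + 1/928936 = -287505099/550859048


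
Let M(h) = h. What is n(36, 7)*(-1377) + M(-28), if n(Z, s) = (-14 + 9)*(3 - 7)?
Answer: -27568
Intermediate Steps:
n(Z, s) = 20 (n(Z, s) = -5*(-4) = 20)
n(36, 7)*(-1377) + M(-28) = 20*(-1377) - 28 = -27540 - 28 = -27568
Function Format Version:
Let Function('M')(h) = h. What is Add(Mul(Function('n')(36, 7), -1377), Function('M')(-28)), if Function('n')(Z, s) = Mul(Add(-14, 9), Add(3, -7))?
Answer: -27568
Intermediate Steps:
Function('n')(Z, s) = 20 (Function('n')(Z, s) = Mul(-5, -4) = 20)
Add(Mul(Function('n')(36, 7), -1377), Function('M')(-28)) = Add(Mul(20, -1377), -28) = Add(-27540, -28) = -27568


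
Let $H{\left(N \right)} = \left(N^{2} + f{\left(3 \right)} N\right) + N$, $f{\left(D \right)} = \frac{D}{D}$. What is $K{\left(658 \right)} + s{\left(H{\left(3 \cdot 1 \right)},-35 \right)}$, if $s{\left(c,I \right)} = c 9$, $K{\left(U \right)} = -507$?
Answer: $-372$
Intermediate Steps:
$f{\left(D \right)} = 1$
$H{\left(N \right)} = N^{2} + 2 N$ ($H{\left(N \right)} = \left(N^{2} + 1 N\right) + N = \left(N^{2} + N\right) + N = \left(N + N^{2}\right) + N = N^{2} + 2 N$)
$s{\left(c,I \right)} = 9 c$
$K{\left(658 \right)} + s{\left(H{\left(3 \cdot 1 \right)},-35 \right)} = -507 + 9 \cdot 3 \cdot 1 \left(2 + 3 \cdot 1\right) = -507 + 9 \cdot 3 \left(2 + 3\right) = -507 + 9 \cdot 3 \cdot 5 = -507 + 9 \cdot 15 = -507 + 135 = -372$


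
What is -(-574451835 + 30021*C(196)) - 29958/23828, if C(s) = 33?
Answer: 6832216030809/11914 ≈ 5.7346e+8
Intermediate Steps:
-(-574451835 + 30021*C(196)) - 29958/23828 = -30021/(1/(-19135 + 33)) - 29958/23828 = -30021/(1/(-19102)) - 29958*1/23828 = -30021/(-1/19102) - 14979/11914 = -30021*(-19102) - 14979/11914 = 573461142 - 14979/11914 = 6832216030809/11914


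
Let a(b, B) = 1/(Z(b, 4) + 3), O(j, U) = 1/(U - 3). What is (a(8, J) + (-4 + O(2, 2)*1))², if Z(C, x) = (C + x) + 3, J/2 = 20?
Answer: 7921/324 ≈ 24.448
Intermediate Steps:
J = 40 (J = 2*20 = 40)
O(j, U) = 1/(-3 + U)
Z(C, x) = 3 + C + x
a(b, B) = 1/(10 + b) (a(b, B) = 1/((3 + b + 4) + 3) = 1/((7 + b) + 3) = 1/(10 + b))
(a(8, J) + (-4 + O(2, 2)*1))² = (1/(10 + 8) + (-4 + 1/(-3 + 2)))² = (1/18 + (-4 + 1/(-1)))² = (1/18 + (-4 - 1*1))² = (1/18 + (-4 - 1))² = (1/18 - 5)² = (-89/18)² = 7921/324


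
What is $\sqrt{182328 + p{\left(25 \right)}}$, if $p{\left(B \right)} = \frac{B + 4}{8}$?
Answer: $\frac{\sqrt{2917306}}{4} \approx 427.0$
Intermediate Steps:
$p{\left(B \right)} = \frac{1}{2} + \frac{B}{8}$ ($p{\left(B \right)} = \left(4 + B\right) \frac{1}{8} = \frac{1}{2} + \frac{B}{8}$)
$\sqrt{182328 + p{\left(25 \right)}} = \sqrt{182328 + \left(\frac{1}{2} + \frac{1}{8} \cdot 25\right)} = \sqrt{182328 + \left(\frac{1}{2} + \frac{25}{8}\right)} = \sqrt{182328 + \frac{29}{8}} = \sqrt{\frac{1458653}{8}} = \frac{\sqrt{2917306}}{4}$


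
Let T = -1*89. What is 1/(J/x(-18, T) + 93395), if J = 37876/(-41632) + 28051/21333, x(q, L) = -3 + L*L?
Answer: 1758064135152/164194399992473671 ≈ 1.0707e-5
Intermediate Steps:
T = -89
x(q, L) = -3 + L²
J = 89952631/222033864 (J = 37876*(-1/41632) + 28051*(1/21333) = -9469/10408 + 28051/21333 = 89952631/222033864 ≈ 0.40513)
1/(J/x(-18, T) + 93395) = 1/(89952631/(222033864*(-3 + (-89)²)) + 93395) = 1/(89952631/(222033864*(-3 + 7921)) + 93395) = 1/((89952631/222033864)/7918 + 93395) = 1/((89952631/222033864)*(1/7918) + 93395) = 1/(89952631/1758064135152 + 93395) = 1/(164194399992473671/1758064135152) = 1758064135152/164194399992473671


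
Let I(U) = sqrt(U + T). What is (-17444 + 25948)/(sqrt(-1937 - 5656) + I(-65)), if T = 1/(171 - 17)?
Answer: -1309616*I/(sqrt(1541386) + 154*sqrt(7593)) ≈ -89.328*I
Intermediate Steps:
T = 1/154 ≈ 0.0064935
I(U) = sqrt(1/154 + U) (I(U) = sqrt(U + 1/154) = sqrt(1/154 + U))
(-17444 + 25948)/(sqrt(-1937 - 5656) + I(-65)) = (-17444 + 25948)/(sqrt(-1937 - 5656) + sqrt(154 + 23716*(-65))/154) = 8504/(sqrt(-7593) + sqrt(154 - 1541540)/154) = 8504/(I*sqrt(7593) + sqrt(-1541386)/154) = 8504/(I*sqrt(7593) + (I*sqrt(1541386))/154) = 8504/(I*sqrt(7593) + I*sqrt(1541386)/154)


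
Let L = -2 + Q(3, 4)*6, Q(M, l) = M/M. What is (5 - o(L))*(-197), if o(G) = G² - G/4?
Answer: 1970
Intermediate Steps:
Q(M, l) = 1
L = 4 (L = -2 + 1*6 = -2 + 6 = 4)
o(G) = G² - G/4
(5 - o(L))*(-197) = (5 - 4*(-¼ + 4))*(-197) = (5 - 4*15/4)*(-197) = (5 - 1*15)*(-197) = (5 - 15)*(-197) = -10*(-197) = 1970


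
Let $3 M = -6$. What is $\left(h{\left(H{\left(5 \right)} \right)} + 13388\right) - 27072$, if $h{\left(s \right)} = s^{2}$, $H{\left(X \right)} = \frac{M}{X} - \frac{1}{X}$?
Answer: $- \frac{342091}{25} \approx -13684.0$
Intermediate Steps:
$M = -2$ ($M = \frac{1}{3} \left(-6\right) = -2$)
$H{\left(X \right)} = - \frac{3}{X}$ ($H{\left(X \right)} = - \frac{2}{X} - \frac{1}{X} = - \frac{3}{X}$)
$\left(h{\left(H{\left(5 \right)} \right)} + 13388\right) - 27072 = \left(\left(- \frac{3}{5}\right)^{2} + 13388\right) - 27072 = \left(\frac{9}{25} + 13388\right) - 27072 = \frac{334709}{25} - 27072 = - \frac{342091}{25}$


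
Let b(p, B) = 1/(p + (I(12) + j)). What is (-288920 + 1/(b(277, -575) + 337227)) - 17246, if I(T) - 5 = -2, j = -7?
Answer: -28186551885079/92062972 ≈ -3.0617e+5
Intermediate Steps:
I(T) = 3 (I(T) = 5 - 2 = 3)
b(p, B) = 1/(-4 + p) (b(p, B) = 1/(p + (3 - 7)) = 1/(p - 4) = 1/(-4 + p))
(-288920 + 1/(b(277, -575) + 337227)) - 17246 = (-288920 + 1/(1/(-4 + 277) + 337227)) - 17246 = (-288920 + 1/(1/273 + 337227)) - 17246 = (-288920 + 1/(92062972/273)) - 17246 = (-288920 + 273/92062972) - 17246 = -26598833869967/92062972 - 17246 = -28186551885079/92062972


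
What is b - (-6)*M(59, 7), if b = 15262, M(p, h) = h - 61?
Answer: 14938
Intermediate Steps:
M(p, h) = -61 + h
b - (-6)*M(59, 7) = 15262 - (-6)*(-61 + 7) = 15262 - (-6)*(-54) = 15262 - 1*324 = 15262 - 324 = 14938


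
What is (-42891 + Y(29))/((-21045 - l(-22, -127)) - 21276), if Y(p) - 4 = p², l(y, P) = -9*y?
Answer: 42046/42519 ≈ 0.98888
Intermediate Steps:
Y(p) = 4 + p²
(-42891 + Y(29))/((-21045 - l(-22, -127)) - 21276) = (-42891 + (4 + 29²))/((-21045 - (-9)*(-22)) - 21276) = (-42891 + (4 + 841))/((-21045 - 1*198) - 21276) = (-42891 + 845)/((-21045 - 198) - 21276) = -42046/(-21243 - 21276) = -42046/(-42519) = -42046*(-1/42519) = 42046/42519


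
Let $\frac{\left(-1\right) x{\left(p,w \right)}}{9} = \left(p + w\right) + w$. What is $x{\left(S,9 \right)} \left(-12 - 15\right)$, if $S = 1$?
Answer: $4617$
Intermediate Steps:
$x{\left(p,w \right)} = - 18 w - 9 p$ ($x{\left(p,w \right)} = - 9 \left(\left(p + w\right) + w\right) = - 9 \left(p + 2 w\right) = - 18 w - 9 p$)
$x{\left(S,9 \right)} \left(-12 - 15\right) = \left(\left(-18\right) 9 - 9\right) \left(-12 - 15\right) = \left(-162 - 9\right) \left(-27\right) = \left(-171\right) \left(-27\right) = 4617$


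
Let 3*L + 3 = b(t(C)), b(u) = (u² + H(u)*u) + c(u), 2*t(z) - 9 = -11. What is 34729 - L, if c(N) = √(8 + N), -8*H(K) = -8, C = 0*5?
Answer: 34730 - √7/3 ≈ 34729.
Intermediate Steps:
C = 0
H(K) = 1 (H(K) = -⅛*(-8) = 1)
t(z) = -1 (t(z) = 9/2 + (½)*(-11) = 9/2 - 11/2 = -1)
b(u) = u + u² + √(8 + u) (b(u) = (u² + 1*u) + √(8 + u) = (u² + u) + √(8 + u) = (u + u²) + √(8 + u) = u + u² + √(8 + u))
L = -1 + √7/3 (L = -1 + (-1 + (-1)² + √(8 - 1))/3 = -1 + (-1 + 1 + √7)/3 = -1 + √7/3 ≈ -0.11808)
34729 - L = 34729 - (-1 + √7/3) = 34729 + (1 - √7/3) = 34730 - √7/3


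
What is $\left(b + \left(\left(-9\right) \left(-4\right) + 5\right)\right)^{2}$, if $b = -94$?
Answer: $2809$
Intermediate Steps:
$\left(b + \left(\left(-9\right) \left(-4\right) + 5\right)\right)^{2} = \left(-94 + \left(\left(-9\right) \left(-4\right) + 5\right)\right)^{2} = \left(-94 + \left(36 + 5\right)\right)^{2} = \left(-94 + 41\right)^{2} = \left(-53\right)^{2} = 2809$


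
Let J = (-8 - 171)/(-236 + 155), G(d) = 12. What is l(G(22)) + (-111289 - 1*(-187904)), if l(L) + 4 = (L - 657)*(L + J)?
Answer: 1821032/27 ≈ 67446.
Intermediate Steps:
J = 179/81 (J = -179/(-81) = -179*(-1/81) = 179/81 ≈ 2.2099)
l(L) = -4 + (-657 + L)*(179/81 + L) (l(L) = -4 + (L - 657)*(L + 179/81) = -4 + (-657 + L)*(179/81 + L))
l(G(22)) + (-111289 - 1*(-187904)) = (-13103/9 + 12² - 53038/81*12) + (-111289 - 1*(-187904)) = (-13103/9 + 144 - 212152/27) + (-111289 + 187904) = -247573/27 + 76615 = 1821032/27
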